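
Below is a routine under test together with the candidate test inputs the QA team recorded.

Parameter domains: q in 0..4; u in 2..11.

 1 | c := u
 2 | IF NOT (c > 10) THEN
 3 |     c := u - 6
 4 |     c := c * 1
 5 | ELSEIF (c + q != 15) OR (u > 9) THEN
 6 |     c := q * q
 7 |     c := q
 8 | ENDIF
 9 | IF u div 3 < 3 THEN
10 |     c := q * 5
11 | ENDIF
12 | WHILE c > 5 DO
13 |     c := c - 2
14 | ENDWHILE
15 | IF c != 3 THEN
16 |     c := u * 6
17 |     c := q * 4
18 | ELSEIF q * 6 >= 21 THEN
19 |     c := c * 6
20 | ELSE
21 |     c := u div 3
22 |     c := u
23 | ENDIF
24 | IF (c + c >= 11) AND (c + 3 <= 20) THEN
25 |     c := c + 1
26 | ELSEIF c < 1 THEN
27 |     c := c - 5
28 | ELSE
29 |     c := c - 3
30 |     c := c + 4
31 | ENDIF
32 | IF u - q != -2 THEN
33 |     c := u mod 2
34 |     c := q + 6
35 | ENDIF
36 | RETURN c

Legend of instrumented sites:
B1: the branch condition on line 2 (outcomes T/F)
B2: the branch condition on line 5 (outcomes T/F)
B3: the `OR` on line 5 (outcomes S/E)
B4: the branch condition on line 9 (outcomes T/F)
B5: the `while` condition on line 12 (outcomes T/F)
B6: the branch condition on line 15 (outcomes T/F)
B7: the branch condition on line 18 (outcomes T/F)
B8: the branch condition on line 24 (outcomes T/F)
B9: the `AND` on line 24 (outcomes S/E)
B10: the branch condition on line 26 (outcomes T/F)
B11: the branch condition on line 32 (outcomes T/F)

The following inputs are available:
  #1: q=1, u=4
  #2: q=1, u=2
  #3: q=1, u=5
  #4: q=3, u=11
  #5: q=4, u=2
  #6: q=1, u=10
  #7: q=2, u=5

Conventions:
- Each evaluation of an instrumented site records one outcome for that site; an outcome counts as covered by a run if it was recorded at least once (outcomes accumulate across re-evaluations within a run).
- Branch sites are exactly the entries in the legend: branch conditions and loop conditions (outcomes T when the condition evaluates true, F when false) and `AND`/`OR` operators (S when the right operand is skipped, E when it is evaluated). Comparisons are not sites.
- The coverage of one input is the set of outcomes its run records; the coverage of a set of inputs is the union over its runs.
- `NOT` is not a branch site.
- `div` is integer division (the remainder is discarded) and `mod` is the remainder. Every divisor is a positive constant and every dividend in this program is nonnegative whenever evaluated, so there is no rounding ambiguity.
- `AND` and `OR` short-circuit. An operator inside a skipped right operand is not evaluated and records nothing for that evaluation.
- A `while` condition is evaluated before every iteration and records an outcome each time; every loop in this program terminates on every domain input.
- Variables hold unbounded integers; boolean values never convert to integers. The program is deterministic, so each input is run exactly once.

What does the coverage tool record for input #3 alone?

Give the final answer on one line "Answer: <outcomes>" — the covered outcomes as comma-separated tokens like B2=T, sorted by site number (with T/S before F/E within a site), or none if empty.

Event log for input #3 (q=1, u=5):
  B1->T, B4->T, B5->F, B6->T, B9->S, B8->F, B10->F, B11->T
deduplicating events, the covered set is: B1=T, B4=T, B5=F, B6=T, B8=F, B9=S, B10=F, B11=T

Answer: B1=T, B4=T, B5=F, B6=T, B8=F, B9=S, B10=F, B11=T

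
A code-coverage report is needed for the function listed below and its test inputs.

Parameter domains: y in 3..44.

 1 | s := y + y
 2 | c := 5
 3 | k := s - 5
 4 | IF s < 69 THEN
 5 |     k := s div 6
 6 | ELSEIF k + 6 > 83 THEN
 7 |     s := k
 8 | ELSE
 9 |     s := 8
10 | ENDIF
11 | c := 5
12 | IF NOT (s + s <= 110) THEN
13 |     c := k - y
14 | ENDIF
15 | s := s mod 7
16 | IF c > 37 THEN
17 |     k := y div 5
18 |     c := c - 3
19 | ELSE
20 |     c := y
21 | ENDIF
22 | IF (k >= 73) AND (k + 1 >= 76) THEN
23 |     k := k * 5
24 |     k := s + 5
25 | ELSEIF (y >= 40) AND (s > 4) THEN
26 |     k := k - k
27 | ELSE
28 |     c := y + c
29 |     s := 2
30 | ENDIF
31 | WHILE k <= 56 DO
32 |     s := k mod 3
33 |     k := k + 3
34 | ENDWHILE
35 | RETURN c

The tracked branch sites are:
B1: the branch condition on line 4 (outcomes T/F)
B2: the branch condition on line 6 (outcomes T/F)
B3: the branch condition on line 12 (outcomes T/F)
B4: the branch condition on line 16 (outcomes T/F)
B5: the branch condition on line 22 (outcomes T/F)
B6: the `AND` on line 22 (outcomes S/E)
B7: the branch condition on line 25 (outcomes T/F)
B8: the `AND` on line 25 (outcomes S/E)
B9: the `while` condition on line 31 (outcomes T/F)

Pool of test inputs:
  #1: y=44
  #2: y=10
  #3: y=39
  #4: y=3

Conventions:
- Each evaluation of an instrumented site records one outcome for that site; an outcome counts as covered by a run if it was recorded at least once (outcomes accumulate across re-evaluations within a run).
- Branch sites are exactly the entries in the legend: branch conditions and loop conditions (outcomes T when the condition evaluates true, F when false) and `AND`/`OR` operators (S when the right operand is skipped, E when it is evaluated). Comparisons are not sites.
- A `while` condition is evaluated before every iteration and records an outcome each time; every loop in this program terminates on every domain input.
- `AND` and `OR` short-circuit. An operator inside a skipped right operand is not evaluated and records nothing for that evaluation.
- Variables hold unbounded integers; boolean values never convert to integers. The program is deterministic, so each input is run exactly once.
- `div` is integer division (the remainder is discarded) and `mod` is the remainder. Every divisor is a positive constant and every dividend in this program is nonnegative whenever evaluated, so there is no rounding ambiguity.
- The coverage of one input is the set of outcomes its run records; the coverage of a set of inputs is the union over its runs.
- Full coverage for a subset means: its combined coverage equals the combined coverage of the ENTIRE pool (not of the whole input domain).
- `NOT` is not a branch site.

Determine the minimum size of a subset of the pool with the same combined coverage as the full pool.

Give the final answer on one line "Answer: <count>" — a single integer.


input #1 (y=44): events B1->F, B2->T, B3->T, B4->T, B6->S, B5->F, B8->E, B7->T, B9->T, B9->T, B9->T, B9->T, B9->T, B9->T, ...; covers B1=F, B2=T, B3=T, B4=T, B5=F, B6=S, B7=T, B8=E, B9=T, B9=F
input #2 (y=10): events B1->T, B3->F, B4->F, B6->S, B5->F, B8->S, B7->F, B9->T, B9->T, B9->T, B9->T, B9->T, B9->T, B9->T, ...; covers B1=T, B3=F, B4=F, B5=F, B6=S, B7=F, B8=S, B9=T, B9=F
input #3 (y=39): events B1->F, B2->F, B3->F, B4->F, B6->E, B5->F, B8->S, B7->F, B9->F; covers B1=F, B2=F, B3=F, B4=F, B5=F, B6=E, B7=F, B8=S, B9=F
input #4 (y=3): events B1->T, B3->F, B4->F, B6->S, B5->F, B8->S, B7->F, B9->T, B9->T, B9->T, B9->T, B9->T, B9->T, B9->T, ...; covers B1=T, B3=F, B4=F, B5=F, B6=S, B7=F, B8=S, B9=T, B9=F
the full pool covers 17 outcomes: B1=T, B1=F, B2=T, B2=F, B3=T, B3=F, B4=T, B4=F, B5=F, B6=S, B6=E, B7=T, B7=F, B8=S, B8=E, B9=T, B9=F
every size-1 subset falls short of the 17 outcomes (best: 10/17)
every size-2 subset falls short of the 17 outcomes (best: 16/17)
at size 3, {1, 2, 3} reaches all 17 outcomes; every lexicographically earlier size-3 subset fails
Answer: 3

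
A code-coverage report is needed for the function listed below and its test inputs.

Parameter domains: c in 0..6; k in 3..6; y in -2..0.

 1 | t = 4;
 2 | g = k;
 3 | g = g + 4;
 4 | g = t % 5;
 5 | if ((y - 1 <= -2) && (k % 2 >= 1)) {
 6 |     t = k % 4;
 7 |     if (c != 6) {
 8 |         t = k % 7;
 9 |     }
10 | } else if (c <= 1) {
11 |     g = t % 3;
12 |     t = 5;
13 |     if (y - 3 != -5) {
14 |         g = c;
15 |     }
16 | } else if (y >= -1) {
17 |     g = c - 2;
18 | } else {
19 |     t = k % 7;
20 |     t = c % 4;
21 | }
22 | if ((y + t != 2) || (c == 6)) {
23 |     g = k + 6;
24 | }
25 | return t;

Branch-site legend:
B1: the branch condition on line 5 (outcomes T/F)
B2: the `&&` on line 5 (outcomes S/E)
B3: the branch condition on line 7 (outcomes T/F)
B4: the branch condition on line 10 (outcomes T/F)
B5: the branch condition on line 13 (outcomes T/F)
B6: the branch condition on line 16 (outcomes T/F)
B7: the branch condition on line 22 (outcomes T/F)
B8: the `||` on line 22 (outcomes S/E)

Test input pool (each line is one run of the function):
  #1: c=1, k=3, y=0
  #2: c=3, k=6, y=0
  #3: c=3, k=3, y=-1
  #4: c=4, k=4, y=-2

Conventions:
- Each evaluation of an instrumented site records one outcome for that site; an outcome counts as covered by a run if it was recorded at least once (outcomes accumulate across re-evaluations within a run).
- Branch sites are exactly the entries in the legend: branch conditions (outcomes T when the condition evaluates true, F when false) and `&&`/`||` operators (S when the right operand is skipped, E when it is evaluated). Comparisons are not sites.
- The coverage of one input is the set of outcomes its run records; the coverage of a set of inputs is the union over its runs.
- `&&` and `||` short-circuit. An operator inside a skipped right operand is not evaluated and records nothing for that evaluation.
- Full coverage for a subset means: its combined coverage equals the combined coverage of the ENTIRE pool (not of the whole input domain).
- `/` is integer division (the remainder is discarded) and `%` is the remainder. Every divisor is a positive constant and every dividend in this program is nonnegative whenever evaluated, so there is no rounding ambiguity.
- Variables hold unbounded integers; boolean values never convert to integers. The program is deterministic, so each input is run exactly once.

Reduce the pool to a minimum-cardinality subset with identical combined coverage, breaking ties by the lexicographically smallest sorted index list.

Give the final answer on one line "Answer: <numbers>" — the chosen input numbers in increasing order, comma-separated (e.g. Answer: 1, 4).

test 1 (c=1, k=3, y=0) fires B2->S, B1->F, B4->T, B5->T, B8->S, B7->T; hits B1=F, B2=S, B4=T, B5=T, B7=T, B8=S
test 2 (c=3, k=6, y=0) fires B2->S, B1->F, B4->F, B6->T, B8->S, B7->T; hits B1=F, B2=S, B4=F, B6=T, B7=T, B8=S
test 3 (c=3, k=3, y=-1) fires B2->E, B1->T, B3->T, B8->E, B7->F; hits B1=T, B2=E, B3=T, B7=F, B8=E
test 4 (c=4, k=4, y=-2) fires B2->E, B1->F, B4->F, B6->F, B8->S, B7->T; hits B1=F, B2=E, B4=F, B6=F, B7=T, B8=S
pool-wide coverage (14 outcomes): B1=T, B1=F, B2=S, B2=E, B3=T, B4=T, B4=F, B5=T, B6=T, B6=F, B7=T, B7=F, B8=S, B8=E
checked all size-1 subsets: none covers 14 outcomes (max 6/14)
checked all size-2 subsets: none covers 14 outcomes (max 11/14)
checked all size-3 subsets: none covers 14 outcomes (max 13/14)
size 4: inputs {1, 2, 3, 4} cover all 14 outcomes, and no lexicographically smaller subset of this size does

Answer: 1, 2, 3, 4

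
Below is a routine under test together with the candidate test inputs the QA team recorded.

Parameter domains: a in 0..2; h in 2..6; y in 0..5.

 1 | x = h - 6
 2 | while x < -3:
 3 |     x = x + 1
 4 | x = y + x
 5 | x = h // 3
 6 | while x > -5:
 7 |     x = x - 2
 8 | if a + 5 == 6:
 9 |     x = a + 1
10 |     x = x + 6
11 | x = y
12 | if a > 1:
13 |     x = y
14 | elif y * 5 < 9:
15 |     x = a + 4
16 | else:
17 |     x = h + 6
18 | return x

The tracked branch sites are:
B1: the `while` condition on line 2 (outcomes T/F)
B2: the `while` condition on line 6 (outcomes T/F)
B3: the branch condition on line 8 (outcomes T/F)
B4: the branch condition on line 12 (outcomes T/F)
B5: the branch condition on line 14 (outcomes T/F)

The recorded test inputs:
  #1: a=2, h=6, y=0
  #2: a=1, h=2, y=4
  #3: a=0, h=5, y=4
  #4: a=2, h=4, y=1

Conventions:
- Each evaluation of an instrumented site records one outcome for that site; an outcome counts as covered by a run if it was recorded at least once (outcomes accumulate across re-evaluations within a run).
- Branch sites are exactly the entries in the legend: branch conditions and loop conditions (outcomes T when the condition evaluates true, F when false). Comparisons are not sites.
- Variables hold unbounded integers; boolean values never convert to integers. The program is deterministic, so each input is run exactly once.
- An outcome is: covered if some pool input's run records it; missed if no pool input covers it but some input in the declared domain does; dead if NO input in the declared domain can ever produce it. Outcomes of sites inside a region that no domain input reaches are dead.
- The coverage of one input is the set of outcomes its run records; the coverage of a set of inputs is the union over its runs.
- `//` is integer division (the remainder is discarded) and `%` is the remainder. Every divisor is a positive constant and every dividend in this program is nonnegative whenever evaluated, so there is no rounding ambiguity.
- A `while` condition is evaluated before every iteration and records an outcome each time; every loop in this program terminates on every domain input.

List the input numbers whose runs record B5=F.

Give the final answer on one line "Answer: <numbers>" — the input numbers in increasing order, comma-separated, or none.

input #1 (a=2, h=6, y=0): never hits B5=F
input #2 (a=1, h=2, y=4): hits B5=F
input #3 (a=0, h=5, y=4): hits B5=F
input #4 (a=2, h=4, y=1): never hits B5=F

Answer: 2, 3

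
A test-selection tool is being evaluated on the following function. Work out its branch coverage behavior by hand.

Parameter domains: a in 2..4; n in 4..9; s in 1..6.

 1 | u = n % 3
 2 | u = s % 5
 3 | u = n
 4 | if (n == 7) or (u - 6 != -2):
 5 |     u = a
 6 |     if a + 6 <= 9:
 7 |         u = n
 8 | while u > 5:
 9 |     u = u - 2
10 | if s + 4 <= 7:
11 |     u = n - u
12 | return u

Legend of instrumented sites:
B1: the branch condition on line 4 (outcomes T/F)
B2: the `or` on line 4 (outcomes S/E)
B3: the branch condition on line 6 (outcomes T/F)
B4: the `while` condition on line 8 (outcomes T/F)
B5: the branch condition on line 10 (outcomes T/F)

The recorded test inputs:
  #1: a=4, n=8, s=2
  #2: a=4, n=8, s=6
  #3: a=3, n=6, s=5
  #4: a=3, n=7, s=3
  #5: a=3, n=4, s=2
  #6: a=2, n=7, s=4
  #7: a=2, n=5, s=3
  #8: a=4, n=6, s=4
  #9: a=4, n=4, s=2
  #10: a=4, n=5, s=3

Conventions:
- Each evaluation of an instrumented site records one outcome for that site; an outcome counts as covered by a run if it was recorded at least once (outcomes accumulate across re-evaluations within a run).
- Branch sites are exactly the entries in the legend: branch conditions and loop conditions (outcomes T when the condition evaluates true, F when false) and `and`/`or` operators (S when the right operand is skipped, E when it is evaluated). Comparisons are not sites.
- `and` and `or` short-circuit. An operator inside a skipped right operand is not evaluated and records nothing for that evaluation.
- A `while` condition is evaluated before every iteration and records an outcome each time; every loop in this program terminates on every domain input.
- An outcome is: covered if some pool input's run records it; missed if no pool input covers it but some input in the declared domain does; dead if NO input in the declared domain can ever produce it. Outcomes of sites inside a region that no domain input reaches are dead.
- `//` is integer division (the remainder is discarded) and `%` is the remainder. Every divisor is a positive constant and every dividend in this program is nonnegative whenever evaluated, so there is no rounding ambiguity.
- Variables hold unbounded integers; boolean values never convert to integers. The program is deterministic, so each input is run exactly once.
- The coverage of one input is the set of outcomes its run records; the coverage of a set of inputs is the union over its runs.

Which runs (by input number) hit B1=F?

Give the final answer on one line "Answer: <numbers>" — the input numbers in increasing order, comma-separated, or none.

input #1 (a=4, n=8, s=2): does not record B1=F
input #2 (a=4, n=8, s=6): does not record B1=F
input #3 (a=3, n=6, s=5): does not record B1=F
input #4 (a=3, n=7, s=3): does not record B1=F
input #5 (a=3, n=4, s=2): records B1=F
input #6 (a=2, n=7, s=4): does not record B1=F
input #7 (a=2, n=5, s=3): does not record B1=F
input #8 (a=4, n=6, s=4): does not record B1=F
input #9 (a=4, n=4, s=2): records B1=F
input #10 (a=4, n=5, s=3): does not record B1=F

Answer: 5, 9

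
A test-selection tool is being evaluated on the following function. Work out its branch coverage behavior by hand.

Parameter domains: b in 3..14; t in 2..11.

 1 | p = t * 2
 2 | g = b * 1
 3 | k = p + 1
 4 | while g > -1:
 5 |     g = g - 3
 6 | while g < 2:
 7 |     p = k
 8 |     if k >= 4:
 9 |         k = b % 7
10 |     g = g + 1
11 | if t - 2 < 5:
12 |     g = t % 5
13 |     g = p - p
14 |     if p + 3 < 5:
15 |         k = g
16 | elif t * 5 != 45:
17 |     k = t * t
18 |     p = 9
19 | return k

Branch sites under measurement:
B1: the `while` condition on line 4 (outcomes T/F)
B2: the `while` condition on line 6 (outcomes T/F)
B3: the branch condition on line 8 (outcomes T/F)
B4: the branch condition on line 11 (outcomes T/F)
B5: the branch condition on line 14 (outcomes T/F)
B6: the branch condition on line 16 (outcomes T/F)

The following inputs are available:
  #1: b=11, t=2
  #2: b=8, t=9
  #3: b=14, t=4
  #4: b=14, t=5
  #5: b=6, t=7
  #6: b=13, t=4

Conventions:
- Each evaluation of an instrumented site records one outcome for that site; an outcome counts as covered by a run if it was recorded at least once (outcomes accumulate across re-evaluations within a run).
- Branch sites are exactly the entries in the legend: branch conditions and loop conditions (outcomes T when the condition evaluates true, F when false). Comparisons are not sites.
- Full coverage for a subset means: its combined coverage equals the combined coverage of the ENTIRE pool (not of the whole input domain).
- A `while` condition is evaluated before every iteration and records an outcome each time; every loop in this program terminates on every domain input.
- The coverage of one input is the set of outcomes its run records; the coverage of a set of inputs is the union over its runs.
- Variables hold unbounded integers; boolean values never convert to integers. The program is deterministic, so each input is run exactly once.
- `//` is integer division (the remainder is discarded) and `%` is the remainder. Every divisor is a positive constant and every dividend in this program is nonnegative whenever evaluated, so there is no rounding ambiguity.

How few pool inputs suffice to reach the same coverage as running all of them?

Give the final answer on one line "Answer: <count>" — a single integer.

input #1 (b=11, t=2): events B1->T, B1->T, B1->T, B1->T, B1->F, B2->T, B3->T, B2->T, B3->T, B2->T, B3->T, B2->F, B4->T, B5->F; covers B1=T, B1=F, B2=T, B2=F, B3=T, B4=T, B5=F
input #2 (b=8, t=9): events B1->T, B1->T, B1->T, B1->F, B2->T, B3->T, B2->T, B3->F, B2->T, B3->F, B2->F, B4->F, B6->F; covers B1=T, B1=F, B2=T, B2=F, B3=T, B3=F, B4=F, B6=F
input #3 (b=14, t=4): events B1->T, B1->T, B1->T, B1->T, B1->T, B1->F, B2->T, B3->T, B2->T, B3->F, B2->T, B3->F, B2->F, B4->T, ...; covers B1=T, B1=F, B2=T, B2=F, B3=T, B3=F, B4=T, B5=T
input #4 (b=14, t=5): events B1->T, B1->T, B1->T, B1->T, B1->T, B1->F, B2->T, B3->T, B2->T, B3->F, B2->T, B3->F, B2->F, B4->T, ...; covers B1=T, B1=F, B2=T, B2=F, B3=T, B3=F, B4=T, B5=T
input #5 (b=6, t=7): events B1->T, B1->T, B1->T, B1->F, B2->T, B3->T, B2->T, B3->T, B2->T, B3->T, B2->T, B3->T, B2->T, B3->T, ...; covers B1=T, B1=F, B2=T, B2=F, B3=T, B4=F, B6=T
input #6 (b=13, t=4): events B1->T, B1->T, B1->T, B1->T, B1->T, B1->F, B2->T, B3->T, B2->T, B3->T, B2->T, B3->T, B2->T, B3->T, ...; covers B1=T, B1=F, B2=T, B2=F, B3=T, B4=T, B5=F
union over all inputs: B1=T, B1=F, B2=T, B2=F, B3=T, B3=F, B4=T, B4=F, B5=T, B5=F, B6=T, B6=F (12 outcomes)
checked all size-1 subsets: none covers 12 outcomes (max 8/12)
checked all size-2 subsets: none covers 12 outcomes (max 10/12)
checked all size-3 subsets: none covers 12 outcomes (max 11/12)
at size 4, {1, 2, 3, 5} reaches all 12 outcomes; every lexicographically earlier size-4 subset fails

Answer: 4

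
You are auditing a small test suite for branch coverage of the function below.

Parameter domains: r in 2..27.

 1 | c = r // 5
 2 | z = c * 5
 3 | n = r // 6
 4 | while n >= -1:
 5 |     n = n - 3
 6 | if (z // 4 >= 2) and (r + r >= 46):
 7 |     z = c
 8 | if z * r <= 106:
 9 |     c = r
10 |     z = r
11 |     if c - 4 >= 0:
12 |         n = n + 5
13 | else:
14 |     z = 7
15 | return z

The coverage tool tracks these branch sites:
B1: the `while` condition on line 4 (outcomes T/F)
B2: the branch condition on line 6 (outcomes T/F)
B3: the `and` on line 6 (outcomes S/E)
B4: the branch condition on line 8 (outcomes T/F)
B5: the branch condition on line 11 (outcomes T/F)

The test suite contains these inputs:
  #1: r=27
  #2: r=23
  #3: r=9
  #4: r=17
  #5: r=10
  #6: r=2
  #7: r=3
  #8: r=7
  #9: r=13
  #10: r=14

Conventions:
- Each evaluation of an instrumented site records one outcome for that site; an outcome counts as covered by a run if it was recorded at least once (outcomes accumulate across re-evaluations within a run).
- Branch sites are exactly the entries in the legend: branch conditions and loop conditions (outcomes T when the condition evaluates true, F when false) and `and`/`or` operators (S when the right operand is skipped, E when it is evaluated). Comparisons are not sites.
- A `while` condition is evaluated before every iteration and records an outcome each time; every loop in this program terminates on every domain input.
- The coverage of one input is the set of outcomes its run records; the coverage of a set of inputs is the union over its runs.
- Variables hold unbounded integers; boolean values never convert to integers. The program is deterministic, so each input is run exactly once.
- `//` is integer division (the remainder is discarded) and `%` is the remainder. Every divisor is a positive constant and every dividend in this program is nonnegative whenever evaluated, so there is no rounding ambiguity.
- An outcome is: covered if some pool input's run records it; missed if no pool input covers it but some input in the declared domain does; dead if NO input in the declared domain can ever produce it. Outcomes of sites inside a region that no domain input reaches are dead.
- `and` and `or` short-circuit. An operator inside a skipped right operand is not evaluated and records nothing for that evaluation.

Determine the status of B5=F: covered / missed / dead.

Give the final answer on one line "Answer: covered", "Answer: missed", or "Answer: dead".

B5=F is recorded by pool input(s) 6, 7 -> covered

Answer: covered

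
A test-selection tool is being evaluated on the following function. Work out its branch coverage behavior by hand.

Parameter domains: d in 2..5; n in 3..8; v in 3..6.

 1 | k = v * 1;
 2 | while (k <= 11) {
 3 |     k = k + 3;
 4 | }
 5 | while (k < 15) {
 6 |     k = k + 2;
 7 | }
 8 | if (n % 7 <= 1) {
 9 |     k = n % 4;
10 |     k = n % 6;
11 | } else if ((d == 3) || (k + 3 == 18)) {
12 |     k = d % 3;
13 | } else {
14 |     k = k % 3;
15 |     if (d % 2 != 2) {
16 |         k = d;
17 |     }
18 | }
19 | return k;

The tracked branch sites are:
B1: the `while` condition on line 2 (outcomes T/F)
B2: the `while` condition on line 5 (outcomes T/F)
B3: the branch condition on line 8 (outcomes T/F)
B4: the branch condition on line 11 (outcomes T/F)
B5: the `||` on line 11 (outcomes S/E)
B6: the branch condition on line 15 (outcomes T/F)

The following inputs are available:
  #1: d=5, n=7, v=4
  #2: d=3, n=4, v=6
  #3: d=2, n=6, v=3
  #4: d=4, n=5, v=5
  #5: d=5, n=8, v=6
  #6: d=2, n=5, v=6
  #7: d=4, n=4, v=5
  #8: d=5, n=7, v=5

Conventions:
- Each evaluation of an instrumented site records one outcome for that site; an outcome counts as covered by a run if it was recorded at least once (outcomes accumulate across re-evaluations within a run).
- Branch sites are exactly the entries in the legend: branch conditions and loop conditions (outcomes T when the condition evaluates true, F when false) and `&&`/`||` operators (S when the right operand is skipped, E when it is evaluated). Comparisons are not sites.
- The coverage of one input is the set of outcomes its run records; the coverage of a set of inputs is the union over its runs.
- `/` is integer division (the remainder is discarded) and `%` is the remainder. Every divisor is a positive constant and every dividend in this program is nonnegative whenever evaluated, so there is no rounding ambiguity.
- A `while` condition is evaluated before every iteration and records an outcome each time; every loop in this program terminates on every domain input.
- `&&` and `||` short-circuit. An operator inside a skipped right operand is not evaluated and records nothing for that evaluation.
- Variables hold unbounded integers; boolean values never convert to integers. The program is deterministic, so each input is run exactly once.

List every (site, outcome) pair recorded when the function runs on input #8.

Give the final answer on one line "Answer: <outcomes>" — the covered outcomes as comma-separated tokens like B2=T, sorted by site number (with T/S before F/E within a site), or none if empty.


Simulating input #8 (d=5, n=7, v=5) step by step:
  B1->T, B1->T, B1->T, B1->F, B2->T, B2->F, B3->T
as a set, this run covers: B1=T, B1=F, B2=T, B2=F, B3=T
Answer: B1=T, B1=F, B2=T, B2=F, B3=T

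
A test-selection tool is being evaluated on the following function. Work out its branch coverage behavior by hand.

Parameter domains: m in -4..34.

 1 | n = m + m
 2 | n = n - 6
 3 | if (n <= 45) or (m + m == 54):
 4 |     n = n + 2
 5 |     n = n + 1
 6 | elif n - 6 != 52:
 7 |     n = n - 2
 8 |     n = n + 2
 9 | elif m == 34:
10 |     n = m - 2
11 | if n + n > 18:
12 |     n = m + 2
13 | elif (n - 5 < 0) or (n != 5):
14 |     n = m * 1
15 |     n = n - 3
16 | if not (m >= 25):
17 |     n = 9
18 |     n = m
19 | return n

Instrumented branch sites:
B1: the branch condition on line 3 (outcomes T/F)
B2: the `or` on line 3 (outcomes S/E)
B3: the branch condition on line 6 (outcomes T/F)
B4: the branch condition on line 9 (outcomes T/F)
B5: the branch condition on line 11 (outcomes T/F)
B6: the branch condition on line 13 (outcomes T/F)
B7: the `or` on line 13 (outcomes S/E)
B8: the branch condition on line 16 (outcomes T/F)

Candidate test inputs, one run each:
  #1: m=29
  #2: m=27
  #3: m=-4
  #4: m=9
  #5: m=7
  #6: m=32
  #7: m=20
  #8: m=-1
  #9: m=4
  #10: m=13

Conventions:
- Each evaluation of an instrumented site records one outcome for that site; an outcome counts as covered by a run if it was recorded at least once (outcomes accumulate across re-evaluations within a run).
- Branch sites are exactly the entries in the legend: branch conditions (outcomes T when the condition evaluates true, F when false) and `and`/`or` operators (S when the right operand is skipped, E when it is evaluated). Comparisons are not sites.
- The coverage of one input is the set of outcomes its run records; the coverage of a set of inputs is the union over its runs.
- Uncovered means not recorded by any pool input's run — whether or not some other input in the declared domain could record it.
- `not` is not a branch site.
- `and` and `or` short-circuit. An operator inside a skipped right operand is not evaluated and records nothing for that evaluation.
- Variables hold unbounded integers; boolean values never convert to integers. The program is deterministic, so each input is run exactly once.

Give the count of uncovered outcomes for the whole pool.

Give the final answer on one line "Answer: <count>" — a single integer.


#1 (m=29) -> B2->E, B1->F, B3->T, B5->T, B8->F; covered: B1=F, B2=E, B3=T, B5=T, B8=F
#2 (m=27) -> B2->E, B1->T, B5->T, B8->F; covered: B1=T, B2=E, B5=T, B8=F
#3 (m=-4) -> B2->S, B1->T, B5->F, B7->S, B6->T, B8->T; covered: B1=T, B2=S, B5=F, B6=T, B7=S, B8=T
#4 (m=9) -> B2->S, B1->T, B5->T, B8->T; covered: B1=T, B2=S, B5=T, B8=T
#5 (m=7) -> B2->S, B1->T, B5->T, B8->T; covered: B1=T, B2=S, B5=T, B8=T
#6 (m=32) -> B2->E, B1->F, B3->F, B4->F, B5->T, B8->F; covered: B1=F, B2=E, B3=F, B4=F, B5=T, B8=F
#7 (m=20) -> B2->S, B1->T, B5->T, B8->T; covered: B1=T, B2=S, B5=T, B8=T
#8 (m=-1) -> B2->S, B1->T, B5->F, B7->S, B6->T, B8->T; covered: B1=T, B2=S, B5=F, B6=T, B7=S, B8=T
#9 (m=4) -> B2->S, B1->T, B5->F, B7->E, B6->F, B8->T; covered: B1=T, B2=S, B5=F, B6=F, B7=E, B8=T
#10 (m=13) -> B2->S, B1->T, B5->T, B8->T; covered: B1=T, B2=S, B5=T, B8=T
union over the pool: B1=T, B1=F, B2=S, B2=E, B3=T, B3=F, B4=F, B5=T, B5=F, B6=T, B6=F, B7=S, B7=E, B8=T, B8=F
uncovered (1 of 16): B4=T
Answer: 1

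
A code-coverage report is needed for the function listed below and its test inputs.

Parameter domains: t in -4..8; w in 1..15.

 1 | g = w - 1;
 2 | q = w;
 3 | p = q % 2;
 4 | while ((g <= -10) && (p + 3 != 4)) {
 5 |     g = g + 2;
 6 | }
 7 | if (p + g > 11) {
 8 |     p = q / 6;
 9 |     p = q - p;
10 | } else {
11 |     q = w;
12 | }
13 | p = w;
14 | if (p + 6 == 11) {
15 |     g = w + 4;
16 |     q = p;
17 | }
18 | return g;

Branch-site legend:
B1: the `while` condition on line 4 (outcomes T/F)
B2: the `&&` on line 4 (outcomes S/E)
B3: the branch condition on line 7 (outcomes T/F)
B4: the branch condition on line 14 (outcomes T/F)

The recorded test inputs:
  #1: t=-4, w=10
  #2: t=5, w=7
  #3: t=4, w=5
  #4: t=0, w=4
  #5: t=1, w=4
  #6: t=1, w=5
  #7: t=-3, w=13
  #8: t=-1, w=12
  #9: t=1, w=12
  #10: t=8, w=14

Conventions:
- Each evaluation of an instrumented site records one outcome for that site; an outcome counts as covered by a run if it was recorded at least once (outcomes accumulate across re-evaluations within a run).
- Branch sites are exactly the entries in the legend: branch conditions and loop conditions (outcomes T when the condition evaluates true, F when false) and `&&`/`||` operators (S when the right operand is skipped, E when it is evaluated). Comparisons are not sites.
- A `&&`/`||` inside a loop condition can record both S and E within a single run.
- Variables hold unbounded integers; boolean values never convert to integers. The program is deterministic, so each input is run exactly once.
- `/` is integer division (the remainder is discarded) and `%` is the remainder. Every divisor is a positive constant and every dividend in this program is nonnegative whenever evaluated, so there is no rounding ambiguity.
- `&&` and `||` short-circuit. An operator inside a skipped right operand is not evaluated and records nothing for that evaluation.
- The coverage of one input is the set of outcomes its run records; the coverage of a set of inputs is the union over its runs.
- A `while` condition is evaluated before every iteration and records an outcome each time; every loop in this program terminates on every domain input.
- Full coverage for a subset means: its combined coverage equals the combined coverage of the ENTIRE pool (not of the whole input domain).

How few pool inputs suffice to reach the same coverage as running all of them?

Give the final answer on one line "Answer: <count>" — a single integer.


input #1, t=-4, w=10: events B2->S, B1->F, B3->F, B4->F; outcomes B1=F, B2=S, B3=F, B4=F
input #2, t=5, w=7: events B2->S, B1->F, B3->F, B4->F; outcomes B1=F, B2=S, B3=F, B4=F
input #3, t=4, w=5: events B2->S, B1->F, B3->F, B4->T; outcomes B1=F, B2=S, B3=F, B4=T
input #4, t=0, w=4: events B2->S, B1->F, B3->F, B4->F; outcomes B1=F, B2=S, B3=F, B4=F
input #5, t=1, w=4: events B2->S, B1->F, B3->F, B4->F; outcomes B1=F, B2=S, B3=F, B4=F
input #6, t=1, w=5: events B2->S, B1->F, B3->F, B4->T; outcomes B1=F, B2=S, B3=F, B4=T
input #7, t=-3, w=13: events B2->S, B1->F, B3->T, B4->F; outcomes B1=F, B2=S, B3=T, B4=F
input #8, t=-1, w=12: events B2->S, B1->F, B3->F, B4->F; outcomes B1=F, B2=S, B3=F, B4=F
input #9, t=1, w=12: events B2->S, B1->F, B3->F, B4->F; outcomes B1=F, B2=S, B3=F, B4=F
input #10, t=8, w=14: events B2->S, B1->F, B3->T, B4->F; outcomes B1=F, B2=S, B3=T, B4=F
the full pool covers 6 outcomes: B1=F, B2=S, B3=T, B3=F, B4=T, B4=F
size 1 is not enough: best union over all size-1 subsets is 4/6
at size 2, {3, 7} reaches all 6 outcomes; every lexicographically earlier size-2 subset fails
Answer: 2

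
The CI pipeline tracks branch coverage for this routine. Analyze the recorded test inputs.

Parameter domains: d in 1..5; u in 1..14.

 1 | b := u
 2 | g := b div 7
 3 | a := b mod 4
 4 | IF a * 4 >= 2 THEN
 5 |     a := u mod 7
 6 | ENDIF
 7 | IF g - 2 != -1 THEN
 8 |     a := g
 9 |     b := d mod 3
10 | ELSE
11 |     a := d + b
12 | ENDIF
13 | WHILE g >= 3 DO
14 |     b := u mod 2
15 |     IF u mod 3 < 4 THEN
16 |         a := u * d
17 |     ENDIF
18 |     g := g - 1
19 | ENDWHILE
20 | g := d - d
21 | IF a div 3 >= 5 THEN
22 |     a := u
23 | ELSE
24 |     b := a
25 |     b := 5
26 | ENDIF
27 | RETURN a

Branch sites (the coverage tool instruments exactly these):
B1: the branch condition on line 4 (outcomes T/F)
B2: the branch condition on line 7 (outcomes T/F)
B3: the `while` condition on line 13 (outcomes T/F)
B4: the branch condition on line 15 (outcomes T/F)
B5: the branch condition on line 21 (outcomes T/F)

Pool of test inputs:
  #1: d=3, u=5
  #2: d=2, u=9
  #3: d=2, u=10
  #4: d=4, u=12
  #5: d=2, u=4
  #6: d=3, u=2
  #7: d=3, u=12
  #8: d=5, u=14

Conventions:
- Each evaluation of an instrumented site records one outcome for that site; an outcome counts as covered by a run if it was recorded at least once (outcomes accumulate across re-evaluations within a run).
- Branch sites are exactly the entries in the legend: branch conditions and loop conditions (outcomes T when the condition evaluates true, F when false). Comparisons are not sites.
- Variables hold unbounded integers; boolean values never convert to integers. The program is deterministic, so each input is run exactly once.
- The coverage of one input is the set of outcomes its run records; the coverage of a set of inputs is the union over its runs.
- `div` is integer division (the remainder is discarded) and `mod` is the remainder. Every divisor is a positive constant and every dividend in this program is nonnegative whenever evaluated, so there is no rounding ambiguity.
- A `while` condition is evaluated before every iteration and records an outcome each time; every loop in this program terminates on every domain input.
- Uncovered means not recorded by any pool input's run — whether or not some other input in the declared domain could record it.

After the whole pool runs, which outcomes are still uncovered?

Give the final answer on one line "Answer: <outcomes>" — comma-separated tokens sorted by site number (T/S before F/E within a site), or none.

input #1, d=3, u=5: outcomes B1=T, B2=T, B3=F, B5=F
input #2, d=2, u=9: outcomes B1=T, B2=F, B3=F, B5=F
input #3, d=2, u=10: outcomes B1=T, B2=F, B3=F, B5=F
input #4, d=4, u=12: outcomes B1=F, B2=F, B3=F, B5=T
input #5, d=2, u=4: outcomes B1=F, B2=T, B3=F, B5=F
input #6, d=3, u=2: outcomes B1=T, B2=T, B3=F, B5=F
input #7, d=3, u=12: outcomes B1=F, B2=F, B3=F, B5=T
input #8, d=5, u=14: outcomes B1=T, B2=T, B3=F, B5=F
union over the pool: B1=T, B1=F, B2=T, B2=F, B3=F, B5=T, B5=F
uncovered (3 of 10): B3=T, B4=T, B4=F

Answer: B3=T, B4=T, B4=F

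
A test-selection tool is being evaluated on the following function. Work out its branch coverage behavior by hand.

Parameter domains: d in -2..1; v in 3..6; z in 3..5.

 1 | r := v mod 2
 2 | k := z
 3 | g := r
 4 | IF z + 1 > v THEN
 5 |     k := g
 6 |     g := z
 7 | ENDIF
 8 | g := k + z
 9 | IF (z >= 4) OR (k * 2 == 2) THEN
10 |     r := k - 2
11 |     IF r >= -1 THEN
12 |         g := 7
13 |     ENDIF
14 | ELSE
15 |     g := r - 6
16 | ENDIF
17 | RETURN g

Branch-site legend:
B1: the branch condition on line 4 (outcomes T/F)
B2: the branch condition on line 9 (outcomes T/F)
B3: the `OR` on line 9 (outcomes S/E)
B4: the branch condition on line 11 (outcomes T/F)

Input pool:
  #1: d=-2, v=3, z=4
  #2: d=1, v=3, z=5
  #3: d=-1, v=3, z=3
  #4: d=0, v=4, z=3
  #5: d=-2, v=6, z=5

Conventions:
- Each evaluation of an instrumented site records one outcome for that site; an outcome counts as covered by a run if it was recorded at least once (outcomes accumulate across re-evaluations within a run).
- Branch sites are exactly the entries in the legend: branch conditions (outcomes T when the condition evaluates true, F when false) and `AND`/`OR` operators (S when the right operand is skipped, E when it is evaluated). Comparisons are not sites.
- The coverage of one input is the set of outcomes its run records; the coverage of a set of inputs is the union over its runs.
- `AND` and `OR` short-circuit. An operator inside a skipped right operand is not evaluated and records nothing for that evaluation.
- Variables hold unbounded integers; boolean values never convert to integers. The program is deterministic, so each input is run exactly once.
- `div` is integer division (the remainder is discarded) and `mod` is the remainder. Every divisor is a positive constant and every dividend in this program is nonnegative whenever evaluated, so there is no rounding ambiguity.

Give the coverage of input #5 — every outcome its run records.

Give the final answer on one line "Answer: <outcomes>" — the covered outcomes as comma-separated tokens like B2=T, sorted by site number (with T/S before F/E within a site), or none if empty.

Running input #5 (d=-2, v=6, z=5), event by event:
  B1->F, B3->S, B2->T, B4->T
deduplicating events, the covered set is: B1=F, B2=T, B3=S, B4=T

Answer: B1=F, B2=T, B3=S, B4=T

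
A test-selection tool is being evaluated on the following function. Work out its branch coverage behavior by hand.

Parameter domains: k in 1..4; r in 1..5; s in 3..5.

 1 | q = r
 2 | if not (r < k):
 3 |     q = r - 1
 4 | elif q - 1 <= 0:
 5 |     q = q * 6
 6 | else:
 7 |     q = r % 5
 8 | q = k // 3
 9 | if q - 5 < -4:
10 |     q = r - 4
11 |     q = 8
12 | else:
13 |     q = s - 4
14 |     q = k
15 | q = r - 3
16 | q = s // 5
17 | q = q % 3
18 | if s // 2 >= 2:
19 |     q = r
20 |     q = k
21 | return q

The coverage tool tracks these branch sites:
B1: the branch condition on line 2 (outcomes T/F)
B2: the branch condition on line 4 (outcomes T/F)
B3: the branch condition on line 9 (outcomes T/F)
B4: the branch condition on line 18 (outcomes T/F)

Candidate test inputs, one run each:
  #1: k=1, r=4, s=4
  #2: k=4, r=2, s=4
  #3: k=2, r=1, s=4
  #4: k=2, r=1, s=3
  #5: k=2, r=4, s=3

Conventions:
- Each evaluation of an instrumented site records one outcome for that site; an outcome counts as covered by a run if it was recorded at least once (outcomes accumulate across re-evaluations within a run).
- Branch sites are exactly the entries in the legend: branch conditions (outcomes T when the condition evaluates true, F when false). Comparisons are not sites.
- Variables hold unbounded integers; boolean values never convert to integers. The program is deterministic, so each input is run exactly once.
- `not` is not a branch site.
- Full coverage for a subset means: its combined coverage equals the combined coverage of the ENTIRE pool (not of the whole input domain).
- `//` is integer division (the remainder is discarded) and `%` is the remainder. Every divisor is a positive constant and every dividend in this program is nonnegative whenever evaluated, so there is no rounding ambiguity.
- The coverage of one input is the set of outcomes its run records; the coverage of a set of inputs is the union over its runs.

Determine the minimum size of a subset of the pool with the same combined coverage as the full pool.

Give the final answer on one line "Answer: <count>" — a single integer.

run #1 (k=1, r=4, s=4) records B1=T, B3=T, B4=T
run #2 (k=4, r=2, s=4) records B1=F, B2=F, B3=F, B4=T
run #3 (k=2, r=1, s=4) records B1=F, B2=T, B3=T, B4=T
run #4 (k=2, r=1, s=3) records B1=F, B2=T, B3=T, B4=F
run #5 (k=2, r=4, s=3) records B1=T, B3=T, B4=F
the full pool covers 8 outcomes: B1=T, B1=F, B2=T, B2=F, B3=T, B3=F, B4=T, B4=F
every size-1 subset falls short of the 8 outcomes (best: 4/8)
every size-2 subset falls short of the 8 outcomes (best: 7/8)
the canonical winner is {1, 2, 4}: size 3, full 8-outcome coverage, earliest index list among size-3 covers

Answer: 3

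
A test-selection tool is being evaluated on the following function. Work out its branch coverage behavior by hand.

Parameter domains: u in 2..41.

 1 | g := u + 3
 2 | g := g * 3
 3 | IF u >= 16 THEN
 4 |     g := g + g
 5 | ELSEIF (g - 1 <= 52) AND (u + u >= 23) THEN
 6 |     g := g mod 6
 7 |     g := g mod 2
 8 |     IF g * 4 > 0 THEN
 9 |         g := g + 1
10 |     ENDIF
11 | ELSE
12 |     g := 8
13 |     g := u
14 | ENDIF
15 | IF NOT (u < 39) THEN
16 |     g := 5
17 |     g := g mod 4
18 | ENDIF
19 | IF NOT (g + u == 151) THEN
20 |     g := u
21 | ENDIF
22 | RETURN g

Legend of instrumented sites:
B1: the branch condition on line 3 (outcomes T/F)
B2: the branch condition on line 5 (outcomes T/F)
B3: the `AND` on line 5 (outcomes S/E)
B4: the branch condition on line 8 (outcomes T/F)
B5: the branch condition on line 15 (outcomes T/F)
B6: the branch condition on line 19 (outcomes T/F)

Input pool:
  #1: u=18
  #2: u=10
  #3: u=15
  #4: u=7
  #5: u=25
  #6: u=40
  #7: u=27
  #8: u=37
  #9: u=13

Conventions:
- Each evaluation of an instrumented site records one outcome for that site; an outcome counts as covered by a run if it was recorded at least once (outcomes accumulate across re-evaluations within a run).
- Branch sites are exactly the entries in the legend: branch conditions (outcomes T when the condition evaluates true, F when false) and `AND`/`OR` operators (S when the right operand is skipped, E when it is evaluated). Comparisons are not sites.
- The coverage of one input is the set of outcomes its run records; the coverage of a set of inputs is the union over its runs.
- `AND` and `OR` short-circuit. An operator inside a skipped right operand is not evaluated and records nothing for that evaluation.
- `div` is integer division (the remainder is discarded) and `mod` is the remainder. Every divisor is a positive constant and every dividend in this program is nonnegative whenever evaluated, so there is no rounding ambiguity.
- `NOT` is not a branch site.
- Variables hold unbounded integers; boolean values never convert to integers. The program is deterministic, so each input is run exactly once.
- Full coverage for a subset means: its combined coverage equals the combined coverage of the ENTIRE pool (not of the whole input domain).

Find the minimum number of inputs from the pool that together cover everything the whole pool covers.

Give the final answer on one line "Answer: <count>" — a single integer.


#1 (u=18) -> covered: B1=T, B5=F, B6=T
#2 (u=10) -> covered: B1=F, B2=F, B3=E, B5=F, B6=T
#3 (u=15) -> covered: B1=F, B2=F, B3=S, B5=F, B6=T
#4 (u=7) -> covered: B1=F, B2=F, B3=E, B5=F, B6=T
#5 (u=25) -> covered: B1=T, B5=F, B6=T
#6 (u=40) -> covered: B1=T, B5=T, B6=T
#7 (u=27) -> covered: B1=T, B5=F, B6=T
#8 (u=37) -> covered: B1=T, B5=F, B6=T
#9 (u=13) -> covered: B1=F, B2=T, B3=E, B4=F, B5=F, B6=T
the full pool covers 10 outcomes: B1=T, B1=F, B2=T, B2=F, B3=S, B3=E, B4=F, B5=T, B5=F, B6=T
size 1 is not enough: best union over all size-1 subsets is 6/10
size 2 is not enough: best union over all size-2 subsets is 8/10
inputs {3, 6, 9} (size 3) cover everything; no size-3 subset with a lexicographically smaller index list covers all 10
Answer: 3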